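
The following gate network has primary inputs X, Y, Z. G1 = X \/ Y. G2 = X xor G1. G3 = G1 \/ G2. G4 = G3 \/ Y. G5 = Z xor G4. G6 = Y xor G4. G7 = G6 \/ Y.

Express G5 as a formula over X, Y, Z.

Z xor (((X \/ Y) \/ (X xor (X \/ Y))) \/ Y)

G1 = X \/ Y
G2 = X xor G1 = X xor (X \/ Y)
G3 = G1 \/ G2 = (X \/ Y) \/ (X xor (X \/ Y))
G4 = G3 \/ Y = ((X \/ Y) \/ (X xor (X \/ Y))) \/ Y
G5 = Z xor G4 = Z xor (((X \/ Y) \/ (X xor (X \/ Y))) \/ Y)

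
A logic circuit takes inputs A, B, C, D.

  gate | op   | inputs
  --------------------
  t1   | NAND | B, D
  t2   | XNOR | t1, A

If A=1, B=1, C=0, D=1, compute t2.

t1 = 1 NAND 1 = 0
t2 = 0 XNOR 1 = 0

0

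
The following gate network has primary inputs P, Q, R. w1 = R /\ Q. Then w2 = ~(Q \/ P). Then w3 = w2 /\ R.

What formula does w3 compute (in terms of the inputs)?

w2 = ~(Q \/ P)
w3 = w2 /\ R = (~(Q \/ P)) /\ R

(~(Q \/ P)) /\ R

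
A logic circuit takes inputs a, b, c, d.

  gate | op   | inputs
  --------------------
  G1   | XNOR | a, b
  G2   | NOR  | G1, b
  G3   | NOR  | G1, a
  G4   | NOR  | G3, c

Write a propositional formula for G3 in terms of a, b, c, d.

G1 = a XNOR b
G3 = G1 NOR a = (a XNOR b) NOR a

(a XNOR b) NOR a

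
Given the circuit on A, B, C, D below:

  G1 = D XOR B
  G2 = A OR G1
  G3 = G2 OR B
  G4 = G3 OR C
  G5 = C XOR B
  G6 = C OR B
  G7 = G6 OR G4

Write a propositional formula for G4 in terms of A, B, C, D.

G1 = D XOR B
G2 = A OR G1 = A OR (D XOR B)
G3 = G2 OR B = (A OR (D XOR B)) OR B
G4 = G3 OR C = ((A OR (D XOR B)) OR B) OR C

((A OR (D XOR B)) OR B) OR C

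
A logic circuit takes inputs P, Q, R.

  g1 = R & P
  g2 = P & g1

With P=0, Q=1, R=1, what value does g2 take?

g1 = 1 & 0 = 0
g2 = 0 & 0 = 0

0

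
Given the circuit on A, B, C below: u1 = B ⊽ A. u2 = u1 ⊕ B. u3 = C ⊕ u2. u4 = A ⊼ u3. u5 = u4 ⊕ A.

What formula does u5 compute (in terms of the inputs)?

u1 = B ⊽ A
u2 = u1 ⊕ B = (B ⊽ A) ⊕ B
u3 = C ⊕ u2 = C ⊕ ((B ⊽ A) ⊕ B)
u4 = A ⊼ u3 = A ⊼ (C ⊕ ((B ⊽ A) ⊕ B))
u5 = u4 ⊕ A = (A ⊼ (C ⊕ ((B ⊽ A) ⊕ B))) ⊕ A

(A ⊼ (C ⊕ ((B ⊽ A) ⊕ B))) ⊕ A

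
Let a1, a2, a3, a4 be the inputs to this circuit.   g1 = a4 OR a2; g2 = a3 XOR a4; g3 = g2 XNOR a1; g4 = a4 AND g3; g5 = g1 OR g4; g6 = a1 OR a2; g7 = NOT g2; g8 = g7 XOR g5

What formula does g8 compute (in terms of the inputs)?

NOT (a3 XOR a4) XOR ((a4 OR a2) OR (a4 AND ((a3 XOR a4) XNOR a1)))

g1 = a4 OR a2
g2 = a3 XOR a4
g3 = g2 XNOR a1 = (a3 XOR a4) XNOR a1
g4 = a4 AND g3 = a4 AND ((a3 XOR a4) XNOR a1)
g5 = g1 OR g4 = (a4 OR a2) OR (a4 AND ((a3 XOR a4) XNOR a1))
g7 = NOT g2 = NOT (a3 XOR a4)
g8 = g7 XOR g5 = NOT (a3 XOR a4) XOR ((a4 OR a2) OR (a4 AND ((a3 XOR a4) XNOR a1)))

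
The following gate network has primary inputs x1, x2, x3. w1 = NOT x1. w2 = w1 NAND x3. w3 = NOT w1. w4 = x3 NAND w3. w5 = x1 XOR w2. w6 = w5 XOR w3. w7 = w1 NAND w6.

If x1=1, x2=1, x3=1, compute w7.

w1 = NOT 1 = 0
w2 = 0 NAND 1 = 1
w3 = NOT 0 = 1
w5 = 1 XOR 1 = 0
w6 = 0 XOR 1 = 1
w7 = 0 NAND 1 = 1

1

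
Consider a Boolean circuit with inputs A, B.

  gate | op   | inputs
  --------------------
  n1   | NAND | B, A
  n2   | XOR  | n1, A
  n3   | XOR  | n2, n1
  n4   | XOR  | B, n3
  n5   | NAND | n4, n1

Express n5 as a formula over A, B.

(B XOR (((B NAND A) XOR A) XOR (B NAND A))) NAND (B NAND A)

n1 = B NAND A
n2 = n1 XOR A = (B NAND A) XOR A
n3 = n2 XOR n1 = ((B NAND A) XOR A) XOR (B NAND A)
n4 = B XOR n3 = B XOR (((B NAND A) XOR A) XOR (B NAND A))
n5 = n4 NAND n1 = (B XOR (((B NAND A) XOR A) XOR (B NAND A))) NAND (B NAND A)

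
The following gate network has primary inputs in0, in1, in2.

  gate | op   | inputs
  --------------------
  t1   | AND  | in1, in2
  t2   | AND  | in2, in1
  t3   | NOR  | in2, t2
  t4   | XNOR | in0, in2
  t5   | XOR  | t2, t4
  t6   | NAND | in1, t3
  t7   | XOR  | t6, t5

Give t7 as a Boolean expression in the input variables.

(in1 NAND (in2 NOR (in2 AND in1))) XOR ((in2 AND in1) XOR (in0 XNOR in2))

t2 = in2 AND in1
t3 = in2 NOR t2 = in2 NOR (in2 AND in1)
t4 = in0 XNOR in2
t5 = t2 XOR t4 = (in2 AND in1) XOR (in0 XNOR in2)
t6 = in1 NAND t3 = in1 NAND (in2 NOR (in2 AND in1))
t7 = t6 XOR t5 = (in1 NAND (in2 NOR (in2 AND in1))) XOR ((in2 AND in1) XOR (in0 XNOR in2))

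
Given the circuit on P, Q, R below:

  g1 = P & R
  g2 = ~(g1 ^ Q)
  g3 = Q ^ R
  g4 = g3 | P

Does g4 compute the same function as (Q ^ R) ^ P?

No

g3 = Q ^ R
g4 = g3 | P = (Q ^ R) | P
At P=1, Q=0, R=1: circuit gives 1, formula gives 0.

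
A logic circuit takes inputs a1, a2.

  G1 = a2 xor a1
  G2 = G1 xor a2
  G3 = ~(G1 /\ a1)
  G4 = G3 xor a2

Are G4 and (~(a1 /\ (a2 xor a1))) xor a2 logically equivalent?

G1 = a2 xor a1
G3 = ~(G1 /\ a1) = ~((a2 xor a1) /\ a1)
G4 = G3 xor a2 = (~((a2 xor a1) /\ a1)) xor a2
At a1=0, a2=1: circuit gives 0, formula gives 0.
At a1=0, a2=0: circuit gives 1, formula gives 1.
Agrees on all 4 inputs.

Yes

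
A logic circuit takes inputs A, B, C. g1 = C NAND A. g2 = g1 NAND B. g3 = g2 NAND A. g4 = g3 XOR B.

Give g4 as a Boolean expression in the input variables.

(((C NAND A) NAND B) NAND A) XOR B

g1 = C NAND A
g2 = g1 NAND B = (C NAND A) NAND B
g3 = g2 NAND A = ((C NAND A) NAND B) NAND A
g4 = g3 XOR B = (((C NAND A) NAND B) NAND A) XOR B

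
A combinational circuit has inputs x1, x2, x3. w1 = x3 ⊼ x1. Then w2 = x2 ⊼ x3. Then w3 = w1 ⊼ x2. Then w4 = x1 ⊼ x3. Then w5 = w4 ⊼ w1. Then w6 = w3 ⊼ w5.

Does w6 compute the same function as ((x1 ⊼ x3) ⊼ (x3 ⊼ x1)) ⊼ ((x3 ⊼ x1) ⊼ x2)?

Yes

w1 = x3 ⊼ x1
w3 = w1 ⊼ x2 = (x3 ⊼ x1) ⊼ x2
w4 = x1 ⊼ x3
w5 = w4 ⊼ w1 = (x1 ⊼ x3) ⊼ (x3 ⊼ x1)
w6 = w3 ⊼ w5 = ((x3 ⊼ x1) ⊼ x2) ⊼ ((x1 ⊼ x3) ⊼ (x3 ⊼ x1))
At x1=1, x2=0, x3=1: circuit gives 0, formula gives 0.
At x1=0, x2=0, x3=0: circuit gives 1, formula gives 1.
Agrees on all 8 inputs.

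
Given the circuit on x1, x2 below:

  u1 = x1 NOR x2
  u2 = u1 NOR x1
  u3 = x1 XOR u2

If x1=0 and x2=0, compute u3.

u1 = 0 NOR 0 = 1
u2 = 1 NOR 0 = 0
u3 = 0 XOR 0 = 0

0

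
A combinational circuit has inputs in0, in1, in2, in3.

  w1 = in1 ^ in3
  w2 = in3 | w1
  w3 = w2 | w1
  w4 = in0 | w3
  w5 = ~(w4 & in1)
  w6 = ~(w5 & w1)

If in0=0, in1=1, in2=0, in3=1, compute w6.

w1 = 1 ^ 1 = 0
w2 = 1 | 0 = 1
w3 = 1 | 0 = 1
w4 = 0 | 1 = 1
w5 = ~(1 & 1) = 0
w6 = ~(0 & 0) = 1

1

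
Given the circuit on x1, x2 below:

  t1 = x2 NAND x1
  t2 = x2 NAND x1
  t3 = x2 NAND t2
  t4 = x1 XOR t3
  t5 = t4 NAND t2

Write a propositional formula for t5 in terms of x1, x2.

(x1 XOR (x2 NAND (x2 NAND x1))) NAND (x2 NAND x1)

t2 = x2 NAND x1
t3 = x2 NAND t2 = x2 NAND (x2 NAND x1)
t4 = x1 XOR t3 = x1 XOR (x2 NAND (x2 NAND x1))
t5 = t4 NAND t2 = (x1 XOR (x2 NAND (x2 NAND x1))) NAND (x2 NAND x1)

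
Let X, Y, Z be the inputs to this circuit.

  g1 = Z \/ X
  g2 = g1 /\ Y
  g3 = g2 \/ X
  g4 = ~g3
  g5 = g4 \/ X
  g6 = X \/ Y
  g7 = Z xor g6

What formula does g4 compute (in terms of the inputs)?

g1 = Z \/ X
g2 = g1 /\ Y = (Z \/ X) /\ Y
g3 = g2 \/ X = ((Z \/ X) /\ Y) \/ X
g4 = ~g3 = ~(((Z \/ X) /\ Y) \/ X)

~(((Z \/ X) /\ Y) \/ X)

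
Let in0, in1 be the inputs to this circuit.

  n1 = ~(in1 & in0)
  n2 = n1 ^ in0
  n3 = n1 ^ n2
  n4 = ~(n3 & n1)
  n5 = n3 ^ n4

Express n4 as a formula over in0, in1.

~(((~(in1 & in0)) ^ ((~(in1 & in0)) ^ in0)) & (~(in1 & in0)))

n1 = ~(in1 & in0)
n2 = n1 ^ in0 = (~(in1 & in0)) ^ in0
n3 = n1 ^ n2 = (~(in1 & in0)) ^ ((~(in1 & in0)) ^ in0)
n4 = ~(n3 & n1) = ~(((~(in1 & in0)) ^ ((~(in1 & in0)) ^ in0)) & (~(in1 & in0)))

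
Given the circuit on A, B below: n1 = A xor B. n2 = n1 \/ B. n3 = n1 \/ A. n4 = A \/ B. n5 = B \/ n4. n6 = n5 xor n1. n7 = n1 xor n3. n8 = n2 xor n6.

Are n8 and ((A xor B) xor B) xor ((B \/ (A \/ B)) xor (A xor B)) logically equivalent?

No

n1 = A xor B
n2 = n1 \/ B = (A xor B) \/ B
n4 = A \/ B
n5 = B \/ n4 = B \/ (A \/ B)
n6 = n5 xor n1 = (B \/ (A \/ B)) xor (A xor B)
n8 = n2 xor n6 = ((A xor B) \/ B) xor ((B \/ (A \/ B)) xor (A xor B))
At A=0, B=1: circuit gives 1, formula gives 0.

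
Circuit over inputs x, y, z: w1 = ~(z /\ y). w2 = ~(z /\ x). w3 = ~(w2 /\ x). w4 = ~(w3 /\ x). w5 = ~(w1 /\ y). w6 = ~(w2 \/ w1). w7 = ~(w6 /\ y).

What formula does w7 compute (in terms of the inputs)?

~((~((~(z /\ x)) \/ (~(z /\ y)))) /\ y)

w1 = ~(z /\ y)
w2 = ~(z /\ x)
w6 = ~(w2 \/ w1) = ~((~(z /\ x)) \/ (~(z /\ y)))
w7 = ~(w6 /\ y) = ~((~((~(z /\ x)) \/ (~(z /\ y)))) /\ y)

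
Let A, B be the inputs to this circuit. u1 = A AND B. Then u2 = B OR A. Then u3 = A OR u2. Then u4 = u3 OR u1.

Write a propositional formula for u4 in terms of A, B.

(A OR (B OR A)) OR (A AND B)

u1 = A AND B
u2 = B OR A
u3 = A OR u2 = A OR (B OR A)
u4 = u3 OR u1 = (A OR (B OR A)) OR (A AND B)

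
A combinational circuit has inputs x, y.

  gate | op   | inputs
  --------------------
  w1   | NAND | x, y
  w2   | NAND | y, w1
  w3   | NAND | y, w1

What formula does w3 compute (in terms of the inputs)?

y NAND (x NAND y)

w1 = x NAND y
w3 = y NAND w1 = y NAND (x NAND y)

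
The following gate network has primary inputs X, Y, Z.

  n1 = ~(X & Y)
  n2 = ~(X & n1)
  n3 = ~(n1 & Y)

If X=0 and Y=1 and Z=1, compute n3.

0

n1 = ~(0 & 1) = 1
n3 = ~(1 & 1) = 0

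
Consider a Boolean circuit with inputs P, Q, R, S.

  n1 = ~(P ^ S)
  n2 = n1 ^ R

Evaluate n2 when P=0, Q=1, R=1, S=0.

0

n1 = ~(0 ^ 0) = 1
n2 = 1 ^ 1 = 0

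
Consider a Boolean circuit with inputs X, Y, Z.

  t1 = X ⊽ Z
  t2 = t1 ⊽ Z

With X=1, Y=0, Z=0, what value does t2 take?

t1 = 1 ⊽ 0 = 0
t2 = 0 ⊽ 0 = 1

1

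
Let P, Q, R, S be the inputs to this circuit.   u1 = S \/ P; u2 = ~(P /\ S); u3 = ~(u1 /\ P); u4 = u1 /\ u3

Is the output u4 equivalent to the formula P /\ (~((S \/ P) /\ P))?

u1 = S \/ P
u3 = ~(u1 /\ P) = ~((S \/ P) /\ P)
u4 = u1 /\ u3 = (S \/ P) /\ (~((S \/ P) /\ P))
At P=0, Q=0, R=0, S=1: circuit gives 1, formula gives 0.

No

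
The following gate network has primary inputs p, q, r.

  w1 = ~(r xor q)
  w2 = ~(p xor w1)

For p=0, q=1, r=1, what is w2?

0

w1 = ~(1 xor 1) = 1
w2 = ~(0 xor 1) = 0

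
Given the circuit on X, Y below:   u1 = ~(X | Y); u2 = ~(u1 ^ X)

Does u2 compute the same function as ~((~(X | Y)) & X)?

No

u1 = ~(X | Y)
u2 = ~(u1 ^ X) = ~((~(X | Y)) ^ X)
At X=0, Y=0: circuit gives 0, formula gives 1.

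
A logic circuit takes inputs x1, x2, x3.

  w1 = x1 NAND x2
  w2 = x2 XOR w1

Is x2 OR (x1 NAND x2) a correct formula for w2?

w1 = x1 NAND x2
w2 = x2 XOR w1 = x2 XOR (x1 NAND x2)
At x1=0, x2=1, x3=0: circuit gives 0, formula gives 1.

No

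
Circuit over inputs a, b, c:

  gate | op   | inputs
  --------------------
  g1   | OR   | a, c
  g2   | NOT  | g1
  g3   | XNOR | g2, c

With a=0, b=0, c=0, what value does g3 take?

g1 = 0 OR 0 = 0
g2 = NOT 0 = 1
g3 = 1 XNOR 0 = 0

0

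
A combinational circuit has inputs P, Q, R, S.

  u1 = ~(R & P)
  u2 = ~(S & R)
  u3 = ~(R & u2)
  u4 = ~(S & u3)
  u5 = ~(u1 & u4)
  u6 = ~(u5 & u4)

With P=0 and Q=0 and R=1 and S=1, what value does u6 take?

1

u1 = ~(1 & 0) = 1
u2 = ~(1 & 1) = 0
u3 = ~(1 & 0) = 1
u4 = ~(1 & 1) = 0
u5 = ~(1 & 0) = 1
u6 = ~(1 & 0) = 1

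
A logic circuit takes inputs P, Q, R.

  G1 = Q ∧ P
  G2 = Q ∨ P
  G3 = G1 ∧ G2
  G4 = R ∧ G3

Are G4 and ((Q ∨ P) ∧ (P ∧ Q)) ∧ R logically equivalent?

G1 = Q ∧ P
G2 = Q ∨ P
G3 = G1 ∧ G2 = (Q ∧ P) ∧ (Q ∨ P)
G4 = R ∧ G3 = R ∧ ((Q ∧ P) ∧ (Q ∨ P))
At P=0, Q=0, R=0: circuit gives 0, formula gives 0.
At P=1, Q=1, R=1: circuit gives 1, formula gives 1.
Agrees on all 8 inputs.

Yes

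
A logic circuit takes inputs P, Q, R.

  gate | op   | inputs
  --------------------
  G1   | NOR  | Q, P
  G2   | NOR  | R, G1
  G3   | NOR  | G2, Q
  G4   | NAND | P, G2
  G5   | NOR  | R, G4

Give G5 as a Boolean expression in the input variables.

R NOR (P NAND (R NOR (Q NOR P)))

G1 = Q NOR P
G2 = R NOR G1 = R NOR (Q NOR P)
G4 = P NAND G2 = P NAND (R NOR (Q NOR P))
G5 = R NOR G4 = R NOR (P NAND (R NOR (Q NOR P)))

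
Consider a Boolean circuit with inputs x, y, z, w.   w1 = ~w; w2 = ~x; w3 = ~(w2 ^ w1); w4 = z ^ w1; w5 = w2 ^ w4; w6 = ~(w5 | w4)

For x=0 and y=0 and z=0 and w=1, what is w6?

w1 = ~1 = 0
w2 = ~0 = 1
w4 = 0 ^ 0 = 0
w5 = 1 ^ 0 = 1
w6 = ~(1 | 0) = 0

0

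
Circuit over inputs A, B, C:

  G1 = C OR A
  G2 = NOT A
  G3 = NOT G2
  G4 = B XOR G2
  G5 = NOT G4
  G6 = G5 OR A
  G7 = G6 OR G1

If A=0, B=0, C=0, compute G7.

G1 = 0 OR 0 = 0
G2 = NOT 0 = 1
G4 = 0 XOR 1 = 1
G5 = NOT 1 = 0
G6 = 0 OR 0 = 0
G7 = 0 OR 0 = 0

0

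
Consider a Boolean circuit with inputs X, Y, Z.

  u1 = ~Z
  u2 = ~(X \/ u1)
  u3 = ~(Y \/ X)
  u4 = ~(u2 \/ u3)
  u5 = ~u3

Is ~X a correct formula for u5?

u3 = ~(Y \/ X)
u5 = ~u3 = ~(~(Y \/ X))
At X=0, Y=0, Z=0: circuit gives 0, formula gives 1.

No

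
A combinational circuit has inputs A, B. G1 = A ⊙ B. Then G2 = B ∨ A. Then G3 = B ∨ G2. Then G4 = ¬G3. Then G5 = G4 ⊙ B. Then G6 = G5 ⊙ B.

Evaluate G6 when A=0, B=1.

0

G2 = 1 ∨ 0 = 1
G3 = 1 ∨ 1 = 1
G4 = ¬1 = 0
G5 = 0 ⊙ 1 = 0
G6 = 0 ⊙ 1 = 0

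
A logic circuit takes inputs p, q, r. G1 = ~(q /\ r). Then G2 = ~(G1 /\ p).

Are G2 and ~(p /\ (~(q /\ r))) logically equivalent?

Yes

G1 = ~(q /\ r)
G2 = ~(G1 /\ p) = ~((~(q /\ r)) /\ p)
At p=1, q=0, r=0: circuit gives 0, formula gives 0.
At p=0, q=0, r=0: circuit gives 1, formula gives 1.
Agrees on all 8 inputs.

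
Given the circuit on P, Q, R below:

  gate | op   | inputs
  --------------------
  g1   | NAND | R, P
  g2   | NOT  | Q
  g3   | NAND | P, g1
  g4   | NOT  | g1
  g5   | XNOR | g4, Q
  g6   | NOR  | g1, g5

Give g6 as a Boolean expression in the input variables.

(R NAND P) NOR (NOT (R NAND P) XNOR Q)

g1 = R NAND P
g4 = NOT g1 = NOT (R NAND P)
g5 = g4 XNOR Q = NOT (R NAND P) XNOR Q
g6 = g1 NOR g5 = (R NAND P) NOR (NOT (R NAND P) XNOR Q)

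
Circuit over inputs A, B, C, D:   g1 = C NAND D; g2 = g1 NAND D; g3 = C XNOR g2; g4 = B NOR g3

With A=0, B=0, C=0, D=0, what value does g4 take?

1

g1 = 0 NAND 0 = 1
g2 = 1 NAND 0 = 1
g3 = 0 XNOR 1 = 0
g4 = 0 NOR 0 = 1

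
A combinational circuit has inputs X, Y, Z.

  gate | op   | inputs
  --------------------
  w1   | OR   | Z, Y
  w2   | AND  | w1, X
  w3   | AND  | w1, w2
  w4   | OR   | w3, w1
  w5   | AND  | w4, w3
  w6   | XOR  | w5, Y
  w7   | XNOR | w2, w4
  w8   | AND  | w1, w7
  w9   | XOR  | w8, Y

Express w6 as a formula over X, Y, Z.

w1 = Z OR Y
w2 = w1 AND X = (Z OR Y) AND X
w3 = w1 AND w2 = (Z OR Y) AND ((Z OR Y) AND X)
w4 = w3 OR w1 = ((Z OR Y) AND ((Z OR Y) AND X)) OR (Z OR Y)
w5 = w4 AND w3 = (((Z OR Y) AND ((Z OR Y) AND X)) OR (Z OR Y)) AND ((Z OR Y) AND ((Z OR Y) AND X))
w6 = w5 XOR Y = ((((Z OR Y) AND ((Z OR Y) AND X)) OR (Z OR Y)) AND ((Z OR Y) AND ((Z OR Y) AND X))) XOR Y

((((Z OR Y) AND ((Z OR Y) AND X)) OR (Z OR Y)) AND ((Z OR Y) AND ((Z OR Y) AND X))) XOR Y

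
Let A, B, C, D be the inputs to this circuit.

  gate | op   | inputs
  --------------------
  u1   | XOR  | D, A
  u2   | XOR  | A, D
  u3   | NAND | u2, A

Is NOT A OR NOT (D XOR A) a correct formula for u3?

Yes

u2 = A XOR D
u3 = u2 NAND A = (A XOR D) NAND A
At A=1, B=0, C=0, D=0: circuit gives 0, formula gives 0.
At A=0, B=0, C=0, D=0: circuit gives 1, formula gives 1.
Agrees on all 16 inputs.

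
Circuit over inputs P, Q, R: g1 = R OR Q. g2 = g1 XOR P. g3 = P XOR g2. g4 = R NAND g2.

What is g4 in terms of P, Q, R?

R NAND ((R OR Q) XOR P)

g1 = R OR Q
g2 = g1 XOR P = (R OR Q) XOR P
g4 = R NAND g2 = R NAND ((R OR Q) XOR P)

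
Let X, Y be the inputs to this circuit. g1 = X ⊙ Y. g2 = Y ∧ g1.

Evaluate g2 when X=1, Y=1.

1

g1 = 1 ⊙ 1 = 1
g2 = 1 ∧ 1 = 1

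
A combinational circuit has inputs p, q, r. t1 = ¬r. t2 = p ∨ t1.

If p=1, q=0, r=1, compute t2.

t1 = ¬1 = 0
t2 = 1 ∨ 0 = 1

1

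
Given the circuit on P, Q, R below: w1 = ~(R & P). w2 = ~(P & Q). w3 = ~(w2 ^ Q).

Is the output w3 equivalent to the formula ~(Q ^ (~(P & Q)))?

w2 = ~(P & Q)
w3 = ~(w2 ^ Q) = ~((~(P & Q)) ^ Q)
At P=0, Q=0, R=0: circuit gives 0, formula gives 0.
At P=0, Q=1, R=0: circuit gives 1, formula gives 1.
Agrees on all 8 inputs.

Yes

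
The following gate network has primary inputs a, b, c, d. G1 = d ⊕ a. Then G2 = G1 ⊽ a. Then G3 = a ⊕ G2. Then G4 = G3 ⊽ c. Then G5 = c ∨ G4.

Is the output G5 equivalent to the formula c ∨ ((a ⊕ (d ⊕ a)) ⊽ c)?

G1 = d ⊕ a
G2 = G1 ⊽ a = (d ⊕ a) ⊽ a
G3 = a ⊕ G2 = a ⊕ ((d ⊕ a) ⊽ a)
G4 = G3 ⊽ c = (a ⊕ ((d ⊕ a) ⊽ a)) ⊽ c
G5 = c ∨ G4 = c ∨ ((a ⊕ ((d ⊕ a) ⊽ a)) ⊽ c)
At a=0, b=0, c=0, d=0: circuit gives 0, formula gives 1.

No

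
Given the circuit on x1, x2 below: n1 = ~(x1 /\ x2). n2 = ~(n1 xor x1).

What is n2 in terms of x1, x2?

n1 = ~(x1 /\ x2)
n2 = ~(n1 xor x1) = ~((~(x1 /\ x2)) xor x1)

~((~(x1 /\ x2)) xor x1)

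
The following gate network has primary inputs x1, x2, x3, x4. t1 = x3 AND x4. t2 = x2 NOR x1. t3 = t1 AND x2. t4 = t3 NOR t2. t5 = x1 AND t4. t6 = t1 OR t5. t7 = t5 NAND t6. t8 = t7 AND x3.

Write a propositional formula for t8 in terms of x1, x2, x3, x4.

t1 = x3 AND x4
t2 = x2 NOR x1
t3 = t1 AND x2 = (x3 AND x4) AND x2
t4 = t3 NOR t2 = ((x3 AND x4) AND x2) NOR (x2 NOR x1)
t5 = x1 AND t4 = x1 AND (((x3 AND x4) AND x2) NOR (x2 NOR x1))
t6 = t1 OR t5 = (x3 AND x4) OR (x1 AND (((x3 AND x4) AND x2) NOR (x2 NOR x1)))
t7 = t5 NAND t6 = (x1 AND (((x3 AND x4) AND x2) NOR (x2 NOR x1))) NAND ((x3 AND x4) OR (x1 AND (((x3 AND x4) AND x2) NOR (x2 NOR x1))))
t8 = t7 AND x3 = ((x1 AND (((x3 AND x4) AND x2) NOR (x2 NOR x1))) NAND ((x3 AND x4) OR (x1 AND (((x3 AND x4) AND x2) NOR (x2 NOR x1))))) AND x3

((x1 AND (((x3 AND x4) AND x2) NOR (x2 NOR x1))) NAND ((x3 AND x4) OR (x1 AND (((x3 AND x4) AND x2) NOR (x2 NOR x1))))) AND x3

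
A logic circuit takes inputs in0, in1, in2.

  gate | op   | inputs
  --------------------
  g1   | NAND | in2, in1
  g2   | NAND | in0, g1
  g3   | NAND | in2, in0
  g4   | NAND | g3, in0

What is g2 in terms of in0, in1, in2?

g1 = in2 NAND in1
g2 = in0 NAND g1 = in0 NAND (in2 NAND in1)

in0 NAND (in2 NAND in1)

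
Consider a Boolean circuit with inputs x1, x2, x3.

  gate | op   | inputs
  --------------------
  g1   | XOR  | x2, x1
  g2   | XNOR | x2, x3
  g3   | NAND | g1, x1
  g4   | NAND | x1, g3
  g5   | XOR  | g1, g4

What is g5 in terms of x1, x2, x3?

(x2 XOR x1) XOR (x1 NAND ((x2 XOR x1) NAND x1))

g1 = x2 XOR x1
g3 = g1 NAND x1 = (x2 XOR x1) NAND x1
g4 = x1 NAND g3 = x1 NAND ((x2 XOR x1) NAND x1)
g5 = g1 XOR g4 = (x2 XOR x1) XOR (x1 NAND ((x2 XOR x1) NAND x1))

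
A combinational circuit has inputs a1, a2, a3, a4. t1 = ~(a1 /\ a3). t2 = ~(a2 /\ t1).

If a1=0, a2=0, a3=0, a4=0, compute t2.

t1 = ~(0 /\ 0) = 1
t2 = ~(0 /\ 1) = 1

1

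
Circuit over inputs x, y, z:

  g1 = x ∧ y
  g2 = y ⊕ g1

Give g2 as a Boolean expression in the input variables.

g1 = x ∧ y
g2 = y ⊕ g1 = y ⊕ (x ∧ y)

y ⊕ (x ∧ y)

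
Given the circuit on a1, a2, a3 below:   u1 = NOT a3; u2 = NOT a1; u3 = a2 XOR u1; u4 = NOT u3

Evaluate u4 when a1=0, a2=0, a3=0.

u1 = NOT 0 = 1
u3 = 0 XOR 1 = 1
u4 = NOT 1 = 0

0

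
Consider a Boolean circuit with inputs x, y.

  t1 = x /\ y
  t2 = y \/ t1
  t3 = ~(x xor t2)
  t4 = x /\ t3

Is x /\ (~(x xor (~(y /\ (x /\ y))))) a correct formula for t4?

t1 = x /\ y
t2 = y \/ t1 = y \/ (x /\ y)
t3 = ~(x xor t2) = ~(x xor (y \/ (x /\ y)))
t4 = x /\ t3 = x /\ (~(x xor (y \/ (x /\ y))))
At x=1, y=0: circuit gives 0, formula gives 1.

No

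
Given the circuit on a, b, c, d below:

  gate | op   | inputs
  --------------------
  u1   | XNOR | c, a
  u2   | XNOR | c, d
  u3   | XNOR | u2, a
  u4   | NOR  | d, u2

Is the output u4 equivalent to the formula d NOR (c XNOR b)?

u2 = c XNOR d
u4 = d NOR u2 = d NOR (c XNOR d)
At a=0, b=1, c=0, d=0: circuit gives 0, formula gives 1.

No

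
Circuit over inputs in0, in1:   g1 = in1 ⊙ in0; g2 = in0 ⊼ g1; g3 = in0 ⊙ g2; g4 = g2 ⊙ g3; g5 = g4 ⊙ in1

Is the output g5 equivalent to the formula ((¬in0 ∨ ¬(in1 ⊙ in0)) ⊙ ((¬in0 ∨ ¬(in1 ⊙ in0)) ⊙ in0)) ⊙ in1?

g1 = in1 ⊙ in0
g2 = in0 ⊼ g1 = in0 ⊼ (in1 ⊙ in0)
g3 = in0 ⊙ g2 = in0 ⊙ (in0 ⊼ (in1 ⊙ in0))
g4 = g2 ⊙ g3 = (in0 ⊼ (in1 ⊙ in0)) ⊙ (in0 ⊙ (in0 ⊼ (in1 ⊙ in0)))
g5 = g4 ⊙ in1 = ((in0 ⊼ (in1 ⊙ in0)) ⊙ (in0 ⊙ (in0 ⊼ (in1 ⊙ in0)))) ⊙ in1
At in0=0, in1=1: circuit gives 0, formula gives 0.
At in0=0, in1=0: circuit gives 1, formula gives 1.
Agrees on all 4 inputs.

Yes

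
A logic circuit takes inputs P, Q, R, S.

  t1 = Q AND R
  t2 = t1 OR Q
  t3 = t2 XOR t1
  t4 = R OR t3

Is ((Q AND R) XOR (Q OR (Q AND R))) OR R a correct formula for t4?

t1 = Q AND R
t2 = t1 OR Q = (Q AND R) OR Q
t3 = t2 XOR t1 = ((Q AND R) OR Q) XOR (Q AND R)
t4 = R OR t3 = R OR (((Q AND R) OR Q) XOR (Q AND R))
At P=0, Q=0, R=0, S=0: circuit gives 0, formula gives 0.
At P=0, Q=0, R=1, S=0: circuit gives 1, formula gives 1.
Agrees on all 16 inputs.

Yes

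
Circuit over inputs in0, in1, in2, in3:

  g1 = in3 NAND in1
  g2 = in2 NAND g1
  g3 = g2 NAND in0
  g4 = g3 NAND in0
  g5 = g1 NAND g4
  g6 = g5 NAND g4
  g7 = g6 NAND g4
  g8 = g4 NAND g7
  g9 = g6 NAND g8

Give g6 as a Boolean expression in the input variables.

g1 = in3 NAND in1
g2 = in2 NAND g1 = in2 NAND (in3 NAND in1)
g3 = g2 NAND in0 = (in2 NAND (in3 NAND in1)) NAND in0
g4 = g3 NAND in0 = ((in2 NAND (in3 NAND in1)) NAND in0) NAND in0
g5 = g1 NAND g4 = (in3 NAND in1) NAND (((in2 NAND (in3 NAND in1)) NAND in0) NAND in0)
g6 = g5 NAND g4 = ((in3 NAND in1) NAND (((in2 NAND (in3 NAND in1)) NAND in0) NAND in0)) NAND (((in2 NAND (in3 NAND in1)) NAND in0) NAND in0)

((in3 NAND in1) NAND (((in2 NAND (in3 NAND in1)) NAND in0) NAND in0)) NAND (((in2 NAND (in3 NAND in1)) NAND in0) NAND in0)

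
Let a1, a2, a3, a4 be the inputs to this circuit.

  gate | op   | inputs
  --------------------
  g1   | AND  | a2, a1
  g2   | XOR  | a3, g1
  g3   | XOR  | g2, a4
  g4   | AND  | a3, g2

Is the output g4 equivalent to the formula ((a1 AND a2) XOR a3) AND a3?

Yes

g1 = a2 AND a1
g2 = a3 XOR g1 = a3 XOR (a2 AND a1)
g4 = a3 AND g2 = a3 AND (a3 XOR (a2 AND a1))
At a1=0, a2=0, a3=0, a4=0: circuit gives 0, formula gives 0.
At a1=0, a2=0, a3=1, a4=0: circuit gives 1, formula gives 1.
Agrees on all 16 inputs.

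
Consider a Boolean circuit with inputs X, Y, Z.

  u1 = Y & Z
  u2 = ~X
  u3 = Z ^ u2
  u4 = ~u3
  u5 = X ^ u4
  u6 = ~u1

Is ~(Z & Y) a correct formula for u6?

u1 = Y & Z
u6 = ~u1 = ~(Y & Z)
At X=0, Y=1, Z=1: circuit gives 0, formula gives 0.
At X=0, Y=0, Z=0: circuit gives 1, formula gives 1.
Agrees on all 8 inputs.

Yes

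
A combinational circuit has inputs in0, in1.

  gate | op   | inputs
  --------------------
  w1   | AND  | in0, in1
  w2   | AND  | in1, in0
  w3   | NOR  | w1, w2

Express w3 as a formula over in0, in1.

(in0 AND in1) NOR (in1 AND in0)

w1 = in0 AND in1
w2 = in1 AND in0
w3 = w1 NOR w2 = (in0 AND in1) NOR (in1 AND in0)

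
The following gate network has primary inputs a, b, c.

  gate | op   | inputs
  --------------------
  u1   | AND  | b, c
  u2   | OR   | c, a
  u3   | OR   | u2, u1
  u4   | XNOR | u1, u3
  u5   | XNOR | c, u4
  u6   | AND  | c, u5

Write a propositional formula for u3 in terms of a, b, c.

(c OR a) OR (b AND c)

u1 = b AND c
u2 = c OR a
u3 = u2 OR u1 = (c OR a) OR (b AND c)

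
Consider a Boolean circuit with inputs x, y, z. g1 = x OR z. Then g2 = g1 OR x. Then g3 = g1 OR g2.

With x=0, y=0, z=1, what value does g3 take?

1

g1 = 0 OR 1 = 1
g2 = 1 OR 0 = 1
g3 = 1 OR 1 = 1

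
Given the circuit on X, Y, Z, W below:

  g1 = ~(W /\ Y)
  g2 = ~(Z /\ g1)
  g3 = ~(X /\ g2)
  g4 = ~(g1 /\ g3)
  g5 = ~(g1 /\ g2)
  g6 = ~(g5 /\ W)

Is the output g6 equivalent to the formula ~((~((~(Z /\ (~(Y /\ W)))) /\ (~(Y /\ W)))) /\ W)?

Yes

g1 = ~(W /\ Y)
g2 = ~(Z /\ g1) = ~(Z /\ (~(W /\ Y)))
g5 = ~(g1 /\ g2) = ~((~(W /\ Y)) /\ (~(Z /\ (~(W /\ Y)))))
g6 = ~(g5 /\ W) = ~((~((~(W /\ Y)) /\ (~(Z /\ (~(W /\ Y)))))) /\ W)
At X=0, Y=0, Z=1, W=1: circuit gives 0, formula gives 0.
At X=0, Y=0, Z=0, W=0: circuit gives 1, formula gives 1.
Agrees on all 16 inputs.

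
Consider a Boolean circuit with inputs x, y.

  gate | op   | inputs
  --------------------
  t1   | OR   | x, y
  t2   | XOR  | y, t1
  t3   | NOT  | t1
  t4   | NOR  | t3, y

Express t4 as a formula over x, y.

t1 = x OR y
t3 = NOT t1 = NOT (x OR y)
t4 = t3 NOR y = NOT (x OR y) NOR y

NOT (x OR y) NOR y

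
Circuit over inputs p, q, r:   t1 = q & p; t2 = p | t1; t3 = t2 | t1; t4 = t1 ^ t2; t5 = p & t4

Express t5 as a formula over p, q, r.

p & ((q & p) ^ (p | (q & p)))

t1 = q & p
t2 = p | t1 = p | (q & p)
t4 = t1 ^ t2 = (q & p) ^ (p | (q & p))
t5 = p & t4 = p & ((q & p) ^ (p | (q & p)))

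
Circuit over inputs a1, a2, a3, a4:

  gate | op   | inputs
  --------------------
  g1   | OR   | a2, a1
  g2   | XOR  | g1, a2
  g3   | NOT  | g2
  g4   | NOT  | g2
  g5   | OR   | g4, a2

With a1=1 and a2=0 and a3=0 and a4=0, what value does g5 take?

0

g1 = 0 OR 1 = 1
g2 = 1 XOR 0 = 1
g4 = NOT 1 = 0
g5 = 0 OR 0 = 0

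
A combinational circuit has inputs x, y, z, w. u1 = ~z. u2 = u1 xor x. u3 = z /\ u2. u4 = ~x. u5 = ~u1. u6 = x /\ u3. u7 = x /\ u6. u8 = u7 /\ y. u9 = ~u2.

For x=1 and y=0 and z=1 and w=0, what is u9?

u1 = ~1 = 0
u2 = 0 xor 1 = 1
u9 = ~1 = 0

0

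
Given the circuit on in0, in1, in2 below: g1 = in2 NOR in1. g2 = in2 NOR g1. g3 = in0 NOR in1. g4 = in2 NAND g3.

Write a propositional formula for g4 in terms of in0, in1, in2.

in2 NAND (in0 NOR in1)

g3 = in0 NOR in1
g4 = in2 NAND g3 = in2 NAND (in0 NOR in1)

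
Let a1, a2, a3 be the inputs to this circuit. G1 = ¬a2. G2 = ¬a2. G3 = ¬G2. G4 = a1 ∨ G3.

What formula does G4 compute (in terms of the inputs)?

a1 ∨ ¬¬a2

G2 = ¬a2
G3 = ¬G2 = ¬¬a2
G4 = a1 ∨ G3 = a1 ∨ ¬¬a2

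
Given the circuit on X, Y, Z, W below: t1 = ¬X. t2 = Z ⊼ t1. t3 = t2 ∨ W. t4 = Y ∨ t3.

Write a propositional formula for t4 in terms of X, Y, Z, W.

Y ∨ ((Z ⊼ ¬X) ∨ W)

t1 = ¬X
t2 = Z ⊼ t1 = Z ⊼ ¬X
t3 = t2 ∨ W = (Z ⊼ ¬X) ∨ W
t4 = Y ∨ t3 = Y ∨ ((Z ⊼ ¬X) ∨ W)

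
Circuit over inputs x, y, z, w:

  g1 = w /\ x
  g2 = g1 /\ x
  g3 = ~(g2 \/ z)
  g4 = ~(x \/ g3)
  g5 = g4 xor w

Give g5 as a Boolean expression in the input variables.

g1 = w /\ x
g2 = g1 /\ x = (w /\ x) /\ x
g3 = ~(g2 \/ z) = ~(((w /\ x) /\ x) \/ z)
g4 = ~(x \/ g3) = ~(x \/ (~(((w /\ x) /\ x) \/ z)))
g5 = g4 xor w = (~(x \/ (~(((w /\ x) /\ x) \/ z)))) xor w

(~(x \/ (~(((w /\ x) /\ x) \/ z)))) xor w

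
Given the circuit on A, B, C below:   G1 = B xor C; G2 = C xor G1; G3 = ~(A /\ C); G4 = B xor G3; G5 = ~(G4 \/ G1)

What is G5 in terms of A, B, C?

G1 = B xor C
G3 = ~(A /\ C)
G4 = B xor G3 = B xor (~(A /\ C))
G5 = ~(G4 \/ G1) = ~((B xor (~(A /\ C))) \/ (B xor C))

~((B xor (~(A /\ C))) \/ (B xor C))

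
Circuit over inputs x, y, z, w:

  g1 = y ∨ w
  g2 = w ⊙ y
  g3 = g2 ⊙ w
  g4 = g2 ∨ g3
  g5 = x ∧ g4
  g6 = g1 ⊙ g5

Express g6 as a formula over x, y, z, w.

(y ∨ w) ⊙ (x ∧ ((w ⊙ y) ∨ ((w ⊙ y) ⊙ w)))

g1 = y ∨ w
g2 = w ⊙ y
g3 = g2 ⊙ w = (w ⊙ y) ⊙ w
g4 = g2 ∨ g3 = (w ⊙ y) ∨ ((w ⊙ y) ⊙ w)
g5 = x ∧ g4 = x ∧ ((w ⊙ y) ∨ ((w ⊙ y) ⊙ w))
g6 = g1 ⊙ g5 = (y ∨ w) ⊙ (x ∧ ((w ⊙ y) ∨ ((w ⊙ y) ⊙ w)))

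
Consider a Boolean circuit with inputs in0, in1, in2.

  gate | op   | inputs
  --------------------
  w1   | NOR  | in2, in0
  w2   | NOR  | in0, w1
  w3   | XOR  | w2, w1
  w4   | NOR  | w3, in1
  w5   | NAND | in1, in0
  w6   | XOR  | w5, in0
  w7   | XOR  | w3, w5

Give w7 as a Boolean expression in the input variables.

w1 = in2 NOR in0
w2 = in0 NOR w1 = in0 NOR (in2 NOR in0)
w3 = w2 XOR w1 = (in0 NOR (in2 NOR in0)) XOR (in2 NOR in0)
w5 = in1 NAND in0
w7 = w3 XOR w5 = ((in0 NOR (in2 NOR in0)) XOR (in2 NOR in0)) XOR (in1 NAND in0)

((in0 NOR (in2 NOR in0)) XOR (in2 NOR in0)) XOR (in1 NAND in0)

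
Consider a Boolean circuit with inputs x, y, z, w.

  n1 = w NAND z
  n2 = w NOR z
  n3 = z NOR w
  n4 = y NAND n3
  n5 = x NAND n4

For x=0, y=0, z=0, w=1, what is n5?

n3 = 0 NOR 1 = 0
n4 = 0 NAND 0 = 1
n5 = 0 NAND 1 = 1

1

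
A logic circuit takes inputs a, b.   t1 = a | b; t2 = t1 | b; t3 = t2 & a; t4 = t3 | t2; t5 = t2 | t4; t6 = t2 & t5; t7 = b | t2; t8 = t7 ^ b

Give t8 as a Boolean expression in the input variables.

t1 = a | b
t2 = t1 | b = (a | b) | b
t7 = b | t2 = b | ((a | b) | b)
t8 = t7 ^ b = (b | ((a | b) | b)) ^ b

(b | ((a | b) | b)) ^ b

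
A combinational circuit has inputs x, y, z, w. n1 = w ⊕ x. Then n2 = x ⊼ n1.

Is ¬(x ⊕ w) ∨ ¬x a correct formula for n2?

n1 = w ⊕ x
n2 = x ⊼ n1 = x ⊼ (w ⊕ x)
At x=1, y=0, z=0, w=0: circuit gives 0, formula gives 0.
At x=0, y=0, z=0, w=0: circuit gives 1, formula gives 1.
Agrees on all 16 inputs.

Yes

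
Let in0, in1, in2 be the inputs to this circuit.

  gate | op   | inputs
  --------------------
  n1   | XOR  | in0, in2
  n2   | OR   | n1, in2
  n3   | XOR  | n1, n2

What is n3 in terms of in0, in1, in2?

(in0 XOR in2) XOR ((in0 XOR in2) OR in2)

n1 = in0 XOR in2
n2 = n1 OR in2 = (in0 XOR in2) OR in2
n3 = n1 XOR n2 = (in0 XOR in2) XOR ((in0 XOR in2) OR in2)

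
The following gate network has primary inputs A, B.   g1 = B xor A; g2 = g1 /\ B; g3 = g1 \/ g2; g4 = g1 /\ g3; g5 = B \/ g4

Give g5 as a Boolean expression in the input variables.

g1 = B xor A
g2 = g1 /\ B = (B xor A) /\ B
g3 = g1 \/ g2 = (B xor A) \/ ((B xor A) /\ B)
g4 = g1 /\ g3 = (B xor A) /\ ((B xor A) \/ ((B xor A) /\ B))
g5 = B \/ g4 = B \/ ((B xor A) /\ ((B xor A) \/ ((B xor A) /\ B)))

B \/ ((B xor A) /\ ((B xor A) \/ ((B xor A) /\ B)))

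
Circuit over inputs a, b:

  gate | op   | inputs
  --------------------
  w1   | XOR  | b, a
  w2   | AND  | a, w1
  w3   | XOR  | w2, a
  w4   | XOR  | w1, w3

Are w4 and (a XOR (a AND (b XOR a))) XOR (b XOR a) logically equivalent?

w1 = b XOR a
w2 = a AND w1 = a AND (b XOR a)
w3 = w2 XOR a = (a AND (b XOR a)) XOR a
w4 = w1 XOR w3 = (b XOR a) XOR ((a AND (b XOR a)) XOR a)
At a=0, b=0: circuit gives 0, formula gives 0.
At a=0, b=1: circuit gives 1, formula gives 1.
Agrees on all 4 inputs.

Yes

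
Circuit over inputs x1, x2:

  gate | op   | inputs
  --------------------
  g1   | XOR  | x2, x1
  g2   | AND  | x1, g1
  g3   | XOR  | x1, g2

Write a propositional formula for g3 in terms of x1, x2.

x1 XOR (x1 AND (x2 XOR x1))

g1 = x2 XOR x1
g2 = x1 AND g1 = x1 AND (x2 XOR x1)
g3 = x1 XOR g2 = x1 XOR (x1 AND (x2 XOR x1))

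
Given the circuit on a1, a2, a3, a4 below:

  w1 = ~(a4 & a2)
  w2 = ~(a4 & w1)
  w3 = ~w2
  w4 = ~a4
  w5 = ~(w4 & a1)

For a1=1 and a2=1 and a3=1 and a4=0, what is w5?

0

w4 = ~0 = 1
w5 = ~(1 & 1) = 0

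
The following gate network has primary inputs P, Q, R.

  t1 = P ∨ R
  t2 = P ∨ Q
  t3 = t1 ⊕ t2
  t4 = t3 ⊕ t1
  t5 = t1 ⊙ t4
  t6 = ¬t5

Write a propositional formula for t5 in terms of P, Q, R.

t1 = P ∨ R
t2 = P ∨ Q
t3 = t1 ⊕ t2 = (P ∨ R) ⊕ (P ∨ Q)
t4 = t3 ⊕ t1 = ((P ∨ R) ⊕ (P ∨ Q)) ⊕ (P ∨ R)
t5 = t1 ⊙ t4 = (P ∨ R) ⊙ (((P ∨ R) ⊕ (P ∨ Q)) ⊕ (P ∨ R))

(P ∨ R) ⊙ (((P ∨ R) ⊕ (P ∨ Q)) ⊕ (P ∨ R))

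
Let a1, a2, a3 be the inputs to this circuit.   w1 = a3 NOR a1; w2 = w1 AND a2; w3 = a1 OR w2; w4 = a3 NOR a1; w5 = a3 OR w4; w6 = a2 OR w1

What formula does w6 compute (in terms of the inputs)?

a2 OR (a3 NOR a1)

w1 = a3 NOR a1
w6 = a2 OR w1 = a2 OR (a3 NOR a1)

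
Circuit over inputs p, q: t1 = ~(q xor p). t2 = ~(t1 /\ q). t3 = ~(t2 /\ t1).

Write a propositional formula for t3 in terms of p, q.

t1 = ~(q xor p)
t2 = ~(t1 /\ q) = ~((~(q xor p)) /\ q)
t3 = ~(t2 /\ t1) = ~((~((~(q xor p)) /\ q)) /\ (~(q xor p)))

~((~((~(q xor p)) /\ q)) /\ (~(q xor p)))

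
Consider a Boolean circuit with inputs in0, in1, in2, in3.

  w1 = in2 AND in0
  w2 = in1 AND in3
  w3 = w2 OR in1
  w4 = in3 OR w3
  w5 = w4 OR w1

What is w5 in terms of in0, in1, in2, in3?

(in3 OR ((in1 AND in3) OR in1)) OR (in2 AND in0)

w1 = in2 AND in0
w2 = in1 AND in3
w3 = w2 OR in1 = (in1 AND in3) OR in1
w4 = in3 OR w3 = in3 OR ((in1 AND in3) OR in1)
w5 = w4 OR w1 = (in3 OR ((in1 AND in3) OR in1)) OR (in2 AND in0)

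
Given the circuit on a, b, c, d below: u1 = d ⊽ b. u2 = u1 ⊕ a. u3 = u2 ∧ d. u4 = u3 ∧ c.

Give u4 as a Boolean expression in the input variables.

u1 = d ⊽ b
u2 = u1 ⊕ a = (d ⊽ b) ⊕ a
u3 = u2 ∧ d = ((d ⊽ b) ⊕ a) ∧ d
u4 = u3 ∧ c = (((d ⊽ b) ⊕ a) ∧ d) ∧ c

(((d ⊽ b) ⊕ a) ∧ d) ∧ c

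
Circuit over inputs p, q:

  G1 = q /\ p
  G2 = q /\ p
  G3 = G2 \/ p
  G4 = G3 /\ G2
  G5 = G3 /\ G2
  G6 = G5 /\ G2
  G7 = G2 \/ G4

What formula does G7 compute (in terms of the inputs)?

(q /\ p) \/ (((q /\ p) \/ p) /\ (q /\ p))

G2 = q /\ p
G3 = G2 \/ p = (q /\ p) \/ p
G4 = G3 /\ G2 = ((q /\ p) \/ p) /\ (q /\ p)
G7 = G2 \/ G4 = (q /\ p) \/ (((q /\ p) \/ p) /\ (q /\ p))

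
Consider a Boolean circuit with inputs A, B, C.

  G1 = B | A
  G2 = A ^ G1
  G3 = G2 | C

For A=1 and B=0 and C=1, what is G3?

G1 = 0 | 1 = 1
G2 = 1 ^ 1 = 0
G3 = 0 | 1 = 1

1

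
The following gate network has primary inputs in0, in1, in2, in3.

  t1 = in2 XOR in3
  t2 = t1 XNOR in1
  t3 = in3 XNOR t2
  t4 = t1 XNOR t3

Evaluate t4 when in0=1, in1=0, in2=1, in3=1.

0

t1 = 1 XOR 1 = 0
t2 = 0 XNOR 0 = 1
t3 = 1 XNOR 1 = 1
t4 = 0 XNOR 1 = 0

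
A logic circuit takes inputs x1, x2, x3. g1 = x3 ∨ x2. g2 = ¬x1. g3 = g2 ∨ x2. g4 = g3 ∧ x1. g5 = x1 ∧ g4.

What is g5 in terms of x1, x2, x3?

x1 ∧ ((¬x1 ∨ x2) ∧ x1)

g2 = ¬x1
g3 = g2 ∨ x2 = ¬x1 ∨ x2
g4 = g3 ∧ x1 = (¬x1 ∨ x2) ∧ x1
g5 = x1 ∧ g4 = x1 ∧ ((¬x1 ∨ x2) ∧ x1)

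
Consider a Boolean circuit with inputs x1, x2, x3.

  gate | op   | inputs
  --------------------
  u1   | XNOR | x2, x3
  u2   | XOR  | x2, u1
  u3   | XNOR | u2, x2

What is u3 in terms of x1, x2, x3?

u1 = x2 XNOR x3
u2 = x2 XOR u1 = x2 XOR (x2 XNOR x3)
u3 = u2 XNOR x2 = (x2 XOR (x2 XNOR x3)) XNOR x2

(x2 XOR (x2 XNOR x3)) XNOR x2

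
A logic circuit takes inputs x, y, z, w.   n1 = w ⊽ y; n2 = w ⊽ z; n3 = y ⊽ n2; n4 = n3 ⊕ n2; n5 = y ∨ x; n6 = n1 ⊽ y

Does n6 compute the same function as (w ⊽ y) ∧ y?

n1 = w ⊽ y
n6 = n1 ⊽ y = (w ⊽ y) ⊽ y
At x=0, y=0, z=0, w=1: circuit gives 1, formula gives 0.

No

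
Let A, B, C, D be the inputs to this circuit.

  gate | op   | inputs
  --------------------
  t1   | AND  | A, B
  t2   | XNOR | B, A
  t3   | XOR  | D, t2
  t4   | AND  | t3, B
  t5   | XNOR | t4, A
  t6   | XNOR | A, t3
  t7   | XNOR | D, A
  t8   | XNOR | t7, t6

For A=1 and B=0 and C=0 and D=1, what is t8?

1

t2 = 0 XNOR 1 = 0
t3 = 1 XOR 0 = 1
t6 = 1 XNOR 1 = 1
t7 = 1 XNOR 1 = 1
t8 = 1 XNOR 1 = 1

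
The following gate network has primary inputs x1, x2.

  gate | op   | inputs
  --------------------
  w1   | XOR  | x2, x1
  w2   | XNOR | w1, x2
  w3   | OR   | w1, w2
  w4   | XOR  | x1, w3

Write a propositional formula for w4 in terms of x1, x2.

x1 XOR ((x2 XOR x1) OR ((x2 XOR x1) XNOR x2))

w1 = x2 XOR x1
w2 = w1 XNOR x2 = (x2 XOR x1) XNOR x2
w3 = w1 OR w2 = (x2 XOR x1) OR ((x2 XOR x1) XNOR x2)
w4 = x1 XOR w3 = x1 XOR ((x2 XOR x1) OR ((x2 XOR x1) XNOR x2))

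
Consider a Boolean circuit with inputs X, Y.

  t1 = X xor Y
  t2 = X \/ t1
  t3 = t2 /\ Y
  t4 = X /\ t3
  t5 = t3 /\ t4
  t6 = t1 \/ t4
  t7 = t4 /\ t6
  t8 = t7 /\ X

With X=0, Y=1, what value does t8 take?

t1 = 0 xor 1 = 1
t2 = 0 \/ 1 = 1
t3 = 1 /\ 1 = 1
t4 = 0 /\ 1 = 0
t6 = 1 \/ 0 = 1
t7 = 0 /\ 1 = 0
t8 = 0 /\ 0 = 0

0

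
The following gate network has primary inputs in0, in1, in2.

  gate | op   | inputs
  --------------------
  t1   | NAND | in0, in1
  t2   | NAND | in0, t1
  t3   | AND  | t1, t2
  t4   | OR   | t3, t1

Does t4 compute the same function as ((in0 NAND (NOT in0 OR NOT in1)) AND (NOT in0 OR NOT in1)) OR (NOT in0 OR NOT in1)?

Yes

t1 = in0 NAND in1
t2 = in0 NAND t1 = in0 NAND (in0 NAND in1)
t3 = t1 AND t2 = (in0 NAND in1) AND (in0 NAND (in0 NAND in1))
t4 = t3 OR t1 = ((in0 NAND in1) AND (in0 NAND (in0 NAND in1))) OR (in0 NAND in1)
At in0=1, in1=1, in2=0: circuit gives 0, formula gives 0.
At in0=0, in1=0, in2=0: circuit gives 1, formula gives 1.
Agrees on all 8 inputs.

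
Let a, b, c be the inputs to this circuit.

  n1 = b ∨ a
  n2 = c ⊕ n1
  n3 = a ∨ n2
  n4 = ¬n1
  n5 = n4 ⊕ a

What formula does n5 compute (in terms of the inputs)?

¬(b ∨ a) ⊕ a

n1 = b ∨ a
n4 = ¬n1 = ¬(b ∨ a)
n5 = n4 ⊕ a = ¬(b ∨ a) ⊕ a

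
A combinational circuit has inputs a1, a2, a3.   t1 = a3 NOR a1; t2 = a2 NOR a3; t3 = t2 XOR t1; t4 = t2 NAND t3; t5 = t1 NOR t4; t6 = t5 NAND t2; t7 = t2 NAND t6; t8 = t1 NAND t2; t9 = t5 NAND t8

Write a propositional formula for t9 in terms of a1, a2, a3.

((a3 NOR a1) NOR ((a2 NOR a3) NAND ((a2 NOR a3) XOR (a3 NOR a1)))) NAND ((a3 NOR a1) NAND (a2 NOR a3))

t1 = a3 NOR a1
t2 = a2 NOR a3
t3 = t2 XOR t1 = (a2 NOR a3) XOR (a3 NOR a1)
t4 = t2 NAND t3 = (a2 NOR a3) NAND ((a2 NOR a3) XOR (a3 NOR a1))
t5 = t1 NOR t4 = (a3 NOR a1) NOR ((a2 NOR a3) NAND ((a2 NOR a3) XOR (a3 NOR a1)))
t8 = t1 NAND t2 = (a3 NOR a1) NAND (a2 NOR a3)
t9 = t5 NAND t8 = ((a3 NOR a1) NOR ((a2 NOR a3) NAND ((a2 NOR a3) XOR (a3 NOR a1)))) NAND ((a3 NOR a1) NAND (a2 NOR a3))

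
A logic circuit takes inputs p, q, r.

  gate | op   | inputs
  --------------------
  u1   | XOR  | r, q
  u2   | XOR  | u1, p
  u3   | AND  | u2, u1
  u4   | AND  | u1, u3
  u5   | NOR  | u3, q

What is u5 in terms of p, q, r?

u1 = r XOR q
u2 = u1 XOR p = (r XOR q) XOR p
u3 = u2 AND u1 = ((r XOR q) XOR p) AND (r XOR q)
u5 = u3 NOR q = (((r XOR q) XOR p) AND (r XOR q)) NOR q

(((r XOR q) XOR p) AND (r XOR q)) NOR q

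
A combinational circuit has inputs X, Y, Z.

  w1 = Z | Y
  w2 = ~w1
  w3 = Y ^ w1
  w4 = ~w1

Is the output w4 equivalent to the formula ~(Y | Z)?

Yes

w1 = Z | Y
w4 = ~w1 = ~(Z | Y)
At X=0, Y=0, Z=1: circuit gives 0, formula gives 0.
At X=0, Y=0, Z=0: circuit gives 1, formula gives 1.
Agrees on all 8 inputs.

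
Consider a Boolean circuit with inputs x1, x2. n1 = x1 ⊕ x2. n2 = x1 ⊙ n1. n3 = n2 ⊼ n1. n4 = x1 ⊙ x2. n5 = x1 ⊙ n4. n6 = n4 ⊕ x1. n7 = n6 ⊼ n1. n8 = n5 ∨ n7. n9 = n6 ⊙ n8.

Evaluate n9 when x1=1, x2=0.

0

n1 = 1 ⊕ 0 = 1
n4 = 1 ⊙ 0 = 0
n5 = 1 ⊙ 0 = 0
n6 = 0 ⊕ 1 = 1
n7 = 1 ⊼ 1 = 0
n8 = 0 ∨ 0 = 0
n9 = 1 ⊙ 0 = 0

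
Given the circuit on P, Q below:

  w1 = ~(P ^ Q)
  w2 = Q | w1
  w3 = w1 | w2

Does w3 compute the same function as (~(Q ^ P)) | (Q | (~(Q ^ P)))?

w1 = ~(P ^ Q)
w2 = Q | w1 = Q | (~(P ^ Q))
w3 = w1 | w2 = (~(P ^ Q)) | (Q | (~(P ^ Q)))
At P=1, Q=0: circuit gives 0, formula gives 0.
At P=0, Q=0: circuit gives 1, formula gives 1.
Agrees on all 4 inputs.

Yes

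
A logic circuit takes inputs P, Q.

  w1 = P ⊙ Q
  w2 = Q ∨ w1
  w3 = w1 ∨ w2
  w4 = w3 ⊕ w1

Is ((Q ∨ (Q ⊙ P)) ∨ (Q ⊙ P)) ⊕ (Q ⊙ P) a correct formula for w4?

Yes

w1 = P ⊙ Q
w2 = Q ∨ w1 = Q ∨ (P ⊙ Q)
w3 = w1 ∨ w2 = (P ⊙ Q) ∨ (Q ∨ (P ⊙ Q))
w4 = w3 ⊕ w1 = ((P ⊙ Q) ∨ (Q ∨ (P ⊙ Q))) ⊕ (P ⊙ Q)
At P=0, Q=0: circuit gives 0, formula gives 0.
At P=0, Q=1: circuit gives 1, formula gives 1.
Agrees on all 4 inputs.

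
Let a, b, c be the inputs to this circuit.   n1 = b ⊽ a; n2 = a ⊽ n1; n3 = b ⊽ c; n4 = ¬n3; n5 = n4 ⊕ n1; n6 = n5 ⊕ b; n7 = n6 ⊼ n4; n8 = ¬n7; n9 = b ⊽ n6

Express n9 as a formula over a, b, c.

n1 = b ⊽ a
n3 = b ⊽ c
n4 = ¬n3 = ¬(b ⊽ c)
n5 = n4 ⊕ n1 = ¬(b ⊽ c) ⊕ (b ⊽ a)
n6 = n5 ⊕ b = (¬(b ⊽ c) ⊕ (b ⊽ a)) ⊕ b
n9 = b ⊽ n6 = b ⊽ ((¬(b ⊽ c) ⊕ (b ⊽ a)) ⊕ b)

b ⊽ ((¬(b ⊽ c) ⊕ (b ⊽ a)) ⊕ b)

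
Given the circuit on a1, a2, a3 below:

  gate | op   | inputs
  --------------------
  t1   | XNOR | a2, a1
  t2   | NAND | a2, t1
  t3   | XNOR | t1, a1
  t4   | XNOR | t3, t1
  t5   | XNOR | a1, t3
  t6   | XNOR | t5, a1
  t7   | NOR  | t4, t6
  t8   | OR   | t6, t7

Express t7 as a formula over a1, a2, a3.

(((a2 XNOR a1) XNOR a1) XNOR (a2 XNOR a1)) NOR ((a1 XNOR ((a2 XNOR a1) XNOR a1)) XNOR a1)

t1 = a2 XNOR a1
t3 = t1 XNOR a1 = (a2 XNOR a1) XNOR a1
t4 = t3 XNOR t1 = ((a2 XNOR a1) XNOR a1) XNOR (a2 XNOR a1)
t5 = a1 XNOR t3 = a1 XNOR ((a2 XNOR a1) XNOR a1)
t6 = t5 XNOR a1 = (a1 XNOR ((a2 XNOR a1) XNOR a1)) XNOR a1
t7 = t4 NOR t6 = (((a2 XNOR a1) XNOR a1) XNOR (a2 XNOR a1)) NOR ((a1 XNOR ((a2 XNOR a1) XNOR a1)) XNOR a1)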